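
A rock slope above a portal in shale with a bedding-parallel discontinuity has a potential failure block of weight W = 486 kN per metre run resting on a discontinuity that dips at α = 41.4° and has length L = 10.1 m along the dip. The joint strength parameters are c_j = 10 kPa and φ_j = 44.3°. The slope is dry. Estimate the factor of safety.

FS = 1.42

Resolving the block weight along and normal to the plane and applying the Mohr–Coulomb strength on the joint:
N' = W cosα = 486·cos41.4° = 364.6 kN/m
Driving force T = W sinα = 486·sin41.4° = 321.4 kN/m
Resisting force R = c_j·L + N'·tanφ_j = 10·10.1 + 364.6·tan44.3° = 101.0 + 355.8 = 456.8 kN/m
FS = R / T = 456.8 / 321.4 = 1.421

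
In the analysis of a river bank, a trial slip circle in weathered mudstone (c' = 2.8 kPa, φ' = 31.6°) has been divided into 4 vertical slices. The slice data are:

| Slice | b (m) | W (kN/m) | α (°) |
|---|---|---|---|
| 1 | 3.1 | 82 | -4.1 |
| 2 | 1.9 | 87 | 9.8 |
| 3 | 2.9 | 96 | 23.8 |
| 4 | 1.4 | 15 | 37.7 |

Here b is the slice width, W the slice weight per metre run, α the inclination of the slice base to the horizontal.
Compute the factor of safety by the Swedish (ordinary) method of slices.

Ordinary method of slices: FS = Σ[c'·Δl_i + (W_i cosα_i)·tanφ'] / Σ W_i sinα_i, with Δl_i = b_i / cosα_i.
Slice 1: Δl = 3.1/cos(-4.1°) = 3.108 m; N'_1 = 82·cos(-4.1°) = 81.8; c'Δl = 8.70; W sinα = -5.9
Slice 2: Δl = 1.9/cos9.8° = 1.928 m; N'_2 = 87·cos9.8° = 85.7; c'Δl = 5.40; W sinα = 14.8
Slice 3: Δl = 2.9/cos23.8° = 3.170 m; N'_3 = 96·cos23.8° = 87.8; c'Δl = 8.87; W sinα = 38.7
Slice 4: Δl = 1.4/cos37.7° = 1.769 m; N'_4 = 15·cos37.7° = 11.9; c'Δl = 4.95; W sinα = 9.2
Σc'Δl = 27.9 kN/m; ΣN' = 267.2 kN/m; ΣW sinα = 56.9 kN/m
Resisting = 27.9 + 267.2·tan31.6° = 27.9 + 164.4 = 192.3 kN/m
FS = 192.3 / 56.9 = 3.383

FS = 3.38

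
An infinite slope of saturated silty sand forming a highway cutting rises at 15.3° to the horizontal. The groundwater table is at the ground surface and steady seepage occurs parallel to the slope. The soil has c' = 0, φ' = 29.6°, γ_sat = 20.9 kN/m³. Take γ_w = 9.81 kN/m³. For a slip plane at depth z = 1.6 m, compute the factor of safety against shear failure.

With seepage parallel to the slope and the water table at the surface, the effective normal stress on the slip plane uses the buoyant unit weight γ' = γ_sat − γ_w while the driving shear stress uses γ_sat:
FS = [c' + γ' z cos²β tanφ'] / [γ_sat z sinβ cosβ]
(For c' = 0 this reduces to FS = (γ'/γ_sat)·tanφ'/tanβ.)
γ' = 20.9 − 9.81 = 11.09 kN/m³
Numerator = 0.0 + 11.09·1.6·cos²15.3°·tan29.6° = 0.0 + 11.09·1.6·0.9304·0.5681 = 9.378 kPa
Denominator = 20.9·1.6·sin15.3°·cos15.3° = 20.9·1.6·0.2639·0.9646 = 8.511 kPa
FS = 9.378 / 8.511 = 1.102

FS = 1.10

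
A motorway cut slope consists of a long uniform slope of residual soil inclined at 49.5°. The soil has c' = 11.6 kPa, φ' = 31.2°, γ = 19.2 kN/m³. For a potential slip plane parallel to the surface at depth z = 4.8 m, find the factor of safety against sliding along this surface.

For an infinite slope with a slip plane parallel to the surface (no pore pressure): FS = [c' + γz cos²β tanφ'] / [γz sinβ cosβ].
γz = 19.2·4.8 = 92.16 kN/m²
Numerator = 11.6 + 92.16·cos²49.5°·tan31.2° = 11.6 + 92.16·0.4218·0.6056 = 35.141 kPa
Denominator = 92.16·sin49.5°·cos49.5° = 92.16·0.7604·0.6494 = 45.513 kPa
FS = 35.141 / 45.513 = 0.772

FS = 0.77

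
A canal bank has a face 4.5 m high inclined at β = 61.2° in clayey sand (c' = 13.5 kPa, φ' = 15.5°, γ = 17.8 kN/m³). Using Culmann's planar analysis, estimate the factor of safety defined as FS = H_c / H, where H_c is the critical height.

H_c = (4c'/γ) · sinβ cosφ' / [1 − cos(β − φ')]
    = (4·13.5/17.8) · sin61.2°·cos15.5° / [1 − cos45.7°]
    = 3.034 · 0.8444 / 0.3016 = 8.49 m
FS = H_c / H = 8.49 / 4.5 = 1.888

FS = 1.89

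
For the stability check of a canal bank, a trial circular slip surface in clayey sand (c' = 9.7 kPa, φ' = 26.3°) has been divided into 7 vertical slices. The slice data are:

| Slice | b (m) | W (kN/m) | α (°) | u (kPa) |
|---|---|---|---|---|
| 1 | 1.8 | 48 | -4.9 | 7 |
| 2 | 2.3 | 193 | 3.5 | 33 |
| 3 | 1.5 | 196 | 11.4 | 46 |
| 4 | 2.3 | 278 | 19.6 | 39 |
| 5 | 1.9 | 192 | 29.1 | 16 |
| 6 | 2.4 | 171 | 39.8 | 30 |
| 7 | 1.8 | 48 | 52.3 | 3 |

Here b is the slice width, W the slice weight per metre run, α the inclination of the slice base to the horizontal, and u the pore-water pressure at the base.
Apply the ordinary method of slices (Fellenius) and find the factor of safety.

FS = 1.24

Ordinary method of slices: FS = Σ[c'·Δl_i + (W_i cosα_i − u_i·Δl_i)·tanφ'] / Σ W_i sinα_i, with Δl_i = b_i / cosα_i.
Slice 1: Δl = 1.8/cos(-4.9°) = 1.807 m; N'_1 = 48·cos(-4.9°) − 7·1.807 = 35.2; c'Δl = 17.52; W sinα = -4.1
Slice 2: Δl = 2.3/cos3.5° = 2.304 m; N'_2 = 193·cos3.5° − 33·2.304 = 116.6; c'Δl = 22.35; W sinα = 11.8
Slice 3: Δl = 1.5/cos11.4° = 1.530 m; N'_3 = 196·cos11.4° − 46·1.530 = 121.7; c'Δl = 14.84; W sinα = 38.7
Slice 4: Δl = 2.3/cos19.6° = 2.441 m; N'_4 = 278·cos19.6° − 39·2.441 = 166.7; c'Δl = 23.68; W sinα = 93.3
Slice 5: Δl = 1.9/cos29.1° = 2.174 m; N'_5 = 192·cos29.1° − 16·2.174 = 133.0; c'Δl = 21.09; W sinα = 93.4
Slice 6: Δl = 2.4/cos39.8° = 3.124 m; N'_6 = 171·cos39.8° − 30·3.124 = 37.7; c'Δl = 30.30; W sinα = 109.5
Slice 7: Δl = 1.8/cos52.3° = 2.943 m; N'_7 = 48·cos52.3° − 3·2.943 = 20.5; c'Δl = 28.55; W sinα = 38.0
Σc'Δl = 158.3 kN/m; ΣN' = 631.4 kN/m; ΣW sinα = 380.5 kN/m
Resisting = 158.3 + 631.4·tan26.3° = 158.3 + 312.0 = 470.4 kN/m
FS = 470.4 / 380.5 = 1.236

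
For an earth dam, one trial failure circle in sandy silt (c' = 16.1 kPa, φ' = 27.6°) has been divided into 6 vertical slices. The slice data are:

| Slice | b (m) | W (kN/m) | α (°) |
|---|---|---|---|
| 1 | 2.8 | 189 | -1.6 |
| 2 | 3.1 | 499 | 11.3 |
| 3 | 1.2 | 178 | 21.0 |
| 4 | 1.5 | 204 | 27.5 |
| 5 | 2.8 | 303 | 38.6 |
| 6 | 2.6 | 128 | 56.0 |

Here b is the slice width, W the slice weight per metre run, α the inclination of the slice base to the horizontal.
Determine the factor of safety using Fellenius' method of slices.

FS = 1.78

Ordinary method of slices: FS = Σ[c'·Δl_i + (W_i cosα_i)·tanφ'] / Σ W_i sinα_i, with Δl_i = b_i / cosα_i.
Slice 1: Δl = 2.8/cos(-1.6°) = 2.801 m; N'_1 = 189·cos(-1.6°) = 188.9; c'Δl = 45.10; W sinα = -5.3
Slice 2: Δl = 3.1/cos11.3° = 3.161 m; N'_2 = 499·cos11.3° = 489.3; c'Δl = 50.90; W sinα = 97.8
Slice 3: Δl = 1.2/cos21.0° = 1.285 m; N'_3 = 178·cos21.0° = 166.2; c'Δl = 20.69; W sinα = 63.8
Slice 4: Δl = 1.5/cos27.5° = 1.691 m; N'_4 = 204·cos27.5° = 181.0; c'Δl = 27.23; W sinα = 94.2
Slice 5: Δl = 2.8/cos38.6° = 3.583 m; N'_5 = 303·cos38.6° = 236.8; c'Δl = 57.68; W sinα = 189.0
Slice 6: Δl = 2.6/cos56.0° = 4.650 m; N'_6 = 128·cos56.0° = 71.6; c'Δl = 74.86; W sinα = 106.1
Σc'Δl = 276.5 kN/m; ΣN' = 1333.8 kN/m; ΣW sinα = 545.6 kN/m
Resisting = 276.5 + 1333.8·tan27.6° = 276.5 + 697.3 = 973.7 kN/m
FS = 973.7 / 545.6 = 1.785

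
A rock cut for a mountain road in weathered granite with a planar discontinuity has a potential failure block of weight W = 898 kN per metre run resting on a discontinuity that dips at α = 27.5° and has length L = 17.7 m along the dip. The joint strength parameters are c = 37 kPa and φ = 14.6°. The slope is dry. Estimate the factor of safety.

FS = 2.08

Resolving the block weight along and normal to the plane and applying the Mohr–Coulomb strength on the joint:
N' = W cosα = 898·cos27.5° = 796.5 kN/m
Driving force T = W sinα = 898·sin27.5° = 414.7 kN/m
Resisting force R = c·L + N'·tanφ = 37·17.7 + 796.5·tan14.6° = 654.9 + 207.5 = 862.4 kN/m
FS = R / T = 862.4 / 414.7 = 2.080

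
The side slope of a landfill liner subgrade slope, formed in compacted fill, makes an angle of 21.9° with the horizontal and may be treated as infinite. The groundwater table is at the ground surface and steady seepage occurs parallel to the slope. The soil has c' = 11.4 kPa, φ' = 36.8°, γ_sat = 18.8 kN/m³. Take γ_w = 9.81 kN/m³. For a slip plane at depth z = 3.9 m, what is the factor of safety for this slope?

FS = 1.34

With seepage parallel to the slope and the water table at the surface, the effective normal stress on the slip plane uses the buoyant unit weight γ' = γ_sat − γ_w while the driving shear stress uses γ_sat:
FS = [c' + γ' z cos²β tanφ'] / [γ_sat z sinβ cosβ]
γ' = 18.8 − 9.81 = 8.99 kN/m³
Numerator = 11.4 + 8.99·3.9·cos²21.9°·tan36.8° = 11.4 + 8.99·3.9·0.8609·0.7481 = 33.980 kPa
Denominator = 18.8·3.9·sin21.9°·cos21.9° = 18.8·3.9·0.3730·0.9278 = 25.374 kPa
FS = 33.980 / 25.374 = 1.339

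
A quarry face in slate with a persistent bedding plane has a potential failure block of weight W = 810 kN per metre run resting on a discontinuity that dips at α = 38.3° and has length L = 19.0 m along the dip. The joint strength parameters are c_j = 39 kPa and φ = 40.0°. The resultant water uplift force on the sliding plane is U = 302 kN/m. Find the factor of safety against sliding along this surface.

FS = 2.03

Resolving the block weight along and normal to the plane and applying the Mohr–Coulomb strength on the joint:
N' = W cosα − U = 810·cos38.3° − 302 = 333.7 kN/m
Driving force T = W sinα = 810·sin38.3° = 502.0 kN/m
Resisting force R = c_j·L + N'·tanφ = 39·19.0 + 333.7·tan40.0° = 741.0 + 280.0 = 1021.0 kN/m
FS = R / T = 1021.0 / 502.0 = 2.034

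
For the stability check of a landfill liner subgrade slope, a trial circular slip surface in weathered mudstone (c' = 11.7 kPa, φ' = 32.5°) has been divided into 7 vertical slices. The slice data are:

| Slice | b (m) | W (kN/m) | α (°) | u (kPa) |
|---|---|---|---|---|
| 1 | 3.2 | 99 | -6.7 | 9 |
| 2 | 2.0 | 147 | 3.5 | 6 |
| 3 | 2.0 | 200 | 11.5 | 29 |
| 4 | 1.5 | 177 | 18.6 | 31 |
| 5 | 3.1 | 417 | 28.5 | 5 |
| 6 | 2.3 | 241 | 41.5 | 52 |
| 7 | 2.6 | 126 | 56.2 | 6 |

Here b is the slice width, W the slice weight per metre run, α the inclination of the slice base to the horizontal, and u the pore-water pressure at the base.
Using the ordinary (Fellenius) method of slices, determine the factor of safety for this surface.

FS = 1.42

Ordinary method of slices: FS = Σ[c'·Δl_i + (W_i cosα_i − u_i·Δl_i)·tanφ'] / Σ W_i sinα_i, with Δl_i = b_i / cosα_i.
Slice 1: Δl = 3.2/cos(-6.7°) = 3.222 m; N'_1 = 99·cos(-6.7°) − 9·3.222 = 69.3; c'Δl = 37.70; W sinα = -11.6
Slice 2: Δl = 2.0/cos3.5° = 2.004 m; N'_2 = 147·cos3.5° − 6·2.004 = 134.7; c'Δl = 23.44; W sinα = 9.0
Slice 3: Δl = 2.0/cos11.5° = 2.041 m; N'_3 = 200·cos11.5° − 29·2.041 = 136.8; c'Δl = 23.88; W sinα = 39.9
Slice 4: Δl = 1.5/cos18.6° = 1.583 m; N'_4 = 177·cos18.6° − 31·1.583 = 118.7; c'Δl = 18.52; W sinα = 56.5
Slice 5: Δl = 3.1/cos28.5° = 3.527 m; N'_5 = 417·cos28.5° − 5·3.527 = 348.8; c'Δl = 41.27; W sinα = 199.0
Slice 6: Δl = 2.3/cos41.5° = 3.071 m; N'_6 = 241·cos41.5° − 52·3.071 = 20.8; c'Δl = 35.93; W sinα = 159.7
Slice 7: Δl = 2.6/cos56.2° = 4.674 m; N'_7 = 126·cos56.2° − 6·4.674 = 42.1; c'Δl = 54.68; W sinα = 104.7
Σc'Δl = 235.4 kN/m; ΣN' = 871.2 kN/m; ΣW sinα = 557.1 kN/m
Resisting = 235.4 + 871.2·tan32.5° = 235.4 + 555.0 = 790.4 kN/m
FS = 790.4 / 557.1 = 1.419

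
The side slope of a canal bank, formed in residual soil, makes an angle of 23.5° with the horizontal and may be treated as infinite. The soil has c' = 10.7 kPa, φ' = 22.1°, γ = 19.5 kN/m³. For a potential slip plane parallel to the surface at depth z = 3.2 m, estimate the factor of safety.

For an infinite slope with a slip plane parallel to the surface (no pore pressure): FS = [c' + γz cos²β tanφ'] / [γz sinβ cosβ].
γz = 19.5·3.2 = 62.40 kN/m²
Numerator = 10.7 + 62.40·cos²23.5°·tan22.1° = 10.7 + 62.40·0.8410·0.4061 = 32.009 kPa
Denominator = 62.40·sin23.5°·cos23.5° = 62.40·0.3987·0.9171 = 22.818 kPa
FS = 32.009 / 22.818 = 1.403

FS = 1.40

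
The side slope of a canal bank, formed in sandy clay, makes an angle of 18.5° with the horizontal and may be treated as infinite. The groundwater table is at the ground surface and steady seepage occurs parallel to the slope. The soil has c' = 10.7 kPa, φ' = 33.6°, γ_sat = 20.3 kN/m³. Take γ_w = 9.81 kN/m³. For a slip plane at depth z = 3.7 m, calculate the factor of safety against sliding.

FS = 1.50

With seepage parallel to the slope and the water table at the surface, the effective normal stress on the slip plane uses the buoyant unit weight γ' = γ_sat − γ_w while the driving shear stress uses γ_sat:
FS = [c' + γ' z cos²β tanφ'] / [γ_sat z sinβ cosβ]
γ' = 20.3 − 9.81 = 10.49 kN/m³
Numerator = 10.7 + 10.49·3.7·cos²18.5°·tan33.6° = 10.7 + 10.49·3.7·0.8993·0.6644 = 33.891 kPa
Denominator = 20.3·3.7·sin18.5°·cos18.5° = 20.3·3.7·0.3173·0.9483 = 22.601 kPa
FS = 33.891 / 22.601 = 1.500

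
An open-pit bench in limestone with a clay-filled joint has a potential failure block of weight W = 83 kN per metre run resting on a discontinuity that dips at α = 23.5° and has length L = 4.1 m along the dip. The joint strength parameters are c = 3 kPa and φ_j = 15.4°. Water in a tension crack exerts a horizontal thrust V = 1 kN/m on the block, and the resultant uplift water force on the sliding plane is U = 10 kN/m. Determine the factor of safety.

Resolving the block weight along and normal to the plane and applying the Mohr–Coulomb strength on the joint:
N' = W cosα − U − V sinα = 83·cos23.5° − 10 − 1·sin23.5° = 65.7 kN/m
Driving force T = W sinα + V cosα = 83·sin23.5° + 1·cos23.5° = 34.0 kN/m
Resisting force R = c·L + N'·tanφ_j = 3·4.1 + 65.7·tan15.4° = 12.3 + 18.1 = 30.4 kN/m
FS = R / T = 30.4 / 34.0 = 0.894

FS = 0.89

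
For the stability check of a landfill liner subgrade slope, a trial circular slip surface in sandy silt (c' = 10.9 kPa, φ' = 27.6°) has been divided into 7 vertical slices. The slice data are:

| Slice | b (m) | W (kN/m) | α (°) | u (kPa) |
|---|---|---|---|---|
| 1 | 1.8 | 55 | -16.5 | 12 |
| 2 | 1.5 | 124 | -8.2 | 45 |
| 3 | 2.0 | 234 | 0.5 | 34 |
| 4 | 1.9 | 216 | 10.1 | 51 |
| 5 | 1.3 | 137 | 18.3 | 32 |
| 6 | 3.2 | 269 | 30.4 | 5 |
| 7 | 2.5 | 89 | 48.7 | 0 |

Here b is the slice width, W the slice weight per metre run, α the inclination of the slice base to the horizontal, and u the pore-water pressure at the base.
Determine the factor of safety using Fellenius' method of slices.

Ordinary method of slices: FS = Σ[c'·Δl_i + (W_i cosα_i − u_i·Δl_i)·tanφ'] / Σ W_i sinα_i, with Δl_i = b_i / cosα_i.
Slice 1: Δl = 1.8/cos(-16.5°) = 1.877 m; N'_1 = 55·cos(-16.5°) − 12·1.877 = 30.2; c'Δl = 20.46; W sinα = -15.6
Slice 2: Δl = 1.5/cos(-8.2°) = 1.515 m; N'_2 = 124·cos(-8.2°) − 45·1.515 = 54.5; c'Δl = 16.52; W sinα = -17.7
Slice 3: Δl = 2.0/cos0.5° = 2.000 m; N'_3 = 234·cos0.5° − 34·2.000 = 166.0; c'Δl = 21.80; W sinα = 2.0
Slice 4: Δl = 1.9/cos10.1° = 1.930 m; N'_4 = 216·cos10.1° − 51·1.930 = 114.2; c'Δl = 21.04; W sinα = 37.9
Slice 5: Δl = 1.3/cos18.3° = 1.369 m; N'_5 = 137·cos18.3° − 32·1.369 = 86.3; c'Δl = 14.92; W sinα = 43.0
Slice 6: Δl = 3.2/cos30.4° = 3.710 m; N'_6 = 269·cos30.4° − 5·3.710 = 213.5; c'Δl = 40.44; W sinα = 136.1
Slice 7: Δl = 2.5/cos48.7° = 3.788 m; N'_7 = 89·cos48.7° − 0·3.788 = 58.7; c'Δl = 41.29; W sinα = 66.9
Σc'Δl = 176.5 kN/m; ΣN' = 723.4 kN/m; ΣW sinα = 252.6 kN/m
Resisting = 176.5 + 723.4·tan27.6° = 176.5 + 378.2 = 554.7 kN/m
FS = 554.7 / 252.6 = 2.196

FS = 2.20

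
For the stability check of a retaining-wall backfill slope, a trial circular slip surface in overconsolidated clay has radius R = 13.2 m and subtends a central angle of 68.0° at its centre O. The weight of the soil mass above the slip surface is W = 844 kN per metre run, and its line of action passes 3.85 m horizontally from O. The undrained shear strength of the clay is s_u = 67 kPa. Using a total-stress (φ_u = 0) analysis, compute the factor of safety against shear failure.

FS = 4.26

Taking moments about the centre O, the resisting moment is provided by the undrained shear strength acting along the arc:
Arc length L_a = R·θ = 13.2·(68.0°·π/180) = 13.2·1.1868 = 15.67 m
M_R = s_u·L_a·R = 67·15.67·13.2 = 13855.1 kN·m/m
M_D = W·d = 844·3.85 = 3249.4 kN·m/m
FS = M_R / M_D = 13855.1 / 3249.4 = 4.264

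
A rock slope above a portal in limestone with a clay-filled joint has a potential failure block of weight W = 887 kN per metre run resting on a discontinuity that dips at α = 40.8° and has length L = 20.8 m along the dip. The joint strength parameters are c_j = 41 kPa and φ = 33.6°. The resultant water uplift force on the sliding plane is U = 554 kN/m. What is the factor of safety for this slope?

FS = 1.61

Resolving the block weight along and normal to the plane and applying the Mohr–Coulomb strength on the joint:
N' = W cosα − U = 887·cos40.8° − 554 = 117.5 kN/m
Driving force T = W sinα = 887·sin40.8° = 579.6 kN/m
Resisting force R = c_j·L + N'·tanφ = 41·20.8 + 117.5·tan33.6° = 852.8 + 78.0 = 930.8 kN/m
FS = R / T = 930.8 / 579.6 = 1.606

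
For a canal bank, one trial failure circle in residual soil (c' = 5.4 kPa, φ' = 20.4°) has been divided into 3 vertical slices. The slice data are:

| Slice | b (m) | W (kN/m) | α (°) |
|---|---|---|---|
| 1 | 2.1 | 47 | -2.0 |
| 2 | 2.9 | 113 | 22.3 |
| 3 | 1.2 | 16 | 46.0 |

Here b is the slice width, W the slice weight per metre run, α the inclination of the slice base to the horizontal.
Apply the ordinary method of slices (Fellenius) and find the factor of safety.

Ordinary method of slices: FS = Σ[c'·Δl_i + (W_i cosα_i)·tanφ'] / Σ W_i sinα_i, with Δl_i = b_i / cosα_i.
Slice 1: Δl = 2.1/cos(-2.0°) = 2.101 m; N'_1 = 47·cos(-2.0°) = 47.0; c'Δl = 11.35; W sinα = -1.6
Slice 2: Δl = 2.9/cos22.3° = 3.134 m; N'_2 = 113·cos22.3° = 104.5; c'Δl = 16.93; W sinα = 42.9
Slice 3: Δl = 1.2/cos46.0° = 1.727 m; N'_3 = 16·cos46.0° = 11.1; c'Δl = 9.33; W sinα = 11.5
Σc'Δl = 37.6 kN/m; ΣN' = 162.6 kN/m; ΣW sinα = 52.7 kN/m
Resisting = 37.6 + 162.6·tan20.4° = 37.6 + 60.5 = 98.1 kN/m
FS = 98.1 / 52.7 = 1.860

FS = 1.86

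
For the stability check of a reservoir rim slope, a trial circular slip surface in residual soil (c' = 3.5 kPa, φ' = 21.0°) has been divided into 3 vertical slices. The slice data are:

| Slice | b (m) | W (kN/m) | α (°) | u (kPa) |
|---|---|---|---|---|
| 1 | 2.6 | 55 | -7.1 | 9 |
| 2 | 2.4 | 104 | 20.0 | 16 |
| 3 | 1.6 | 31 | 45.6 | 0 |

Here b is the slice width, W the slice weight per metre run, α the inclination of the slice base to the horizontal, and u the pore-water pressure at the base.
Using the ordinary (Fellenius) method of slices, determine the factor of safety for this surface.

Ordinary method of slices: FS = Σ[c'·Δl_i + (W_i cosα_i − u_i·Δl_i)·tanφ'] / Σ W_i sinα_i, with Δl_i = b_i / cosα_i.
Slice 1: Δl = 2.6/cos(-7.1°) = 2.620 m; N'_1 = 55·cos(-7.1°) − 9·2.620 = 31.0; c'Δl = 9.17; W sinα = -6.8
Slice 2: Δl = 2.4/cos20.0° = 2.554 m; N'_2 = 104·cos20.0° − 16·2.554 = 56.9; c'Δl = 8.94; W sinα = 35.6
Slice 3: Δl = 1.6/cos45.6° = 2.287 m; N'_3 = 31·cos45.6° − 0·2.287 = 21.7; c'Δl = 8.00; W sinα = 22.1
Σc'Δl = 26.1 kN/m; ΣN' = 109.6 kN/m; ΣW sinα = 50.9 kN/m
Resisting = 26.1 + 109.6·tan21.0° = 26.1 + 42.1 = 68.2 kN/m
FS = 68.2 / 50.9 = 1.339

FS = 1.34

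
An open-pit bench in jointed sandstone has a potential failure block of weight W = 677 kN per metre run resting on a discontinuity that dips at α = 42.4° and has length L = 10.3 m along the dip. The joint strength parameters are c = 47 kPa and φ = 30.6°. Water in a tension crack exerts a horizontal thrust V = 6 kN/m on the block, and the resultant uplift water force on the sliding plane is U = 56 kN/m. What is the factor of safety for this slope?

FS = 1.61

Resolving the block weight along and normal to the plane and applying the Mohr–Coulomb strength on the joint:
N' = W cosα − U − V sinα = 677·cos42.4° − 56 − 6·sin42.4° = 439.9 kN/m
Driving force T = W sinα + V cosα = 677·sin42.4° + 6·cos42.4° = 460.9 kN/m
Resisting force R = c·L + N'·tanφ = 47·10.3 + 439.9·tan30.6° = 484.1 + 260.1 = 744.2 kN/m
FS = R / T = 744.2 / 460.9 = 1.615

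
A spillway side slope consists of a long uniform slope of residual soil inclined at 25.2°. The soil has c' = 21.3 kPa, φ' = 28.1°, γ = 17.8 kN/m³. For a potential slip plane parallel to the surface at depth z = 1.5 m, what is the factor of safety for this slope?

For an infinite slope with a slip plane parallel to the surface (no pore pressure): FS = [c' + γz cos²β tanφ'] / [γz sinβ cosβ].
γz = 17.8·1.5 = 26.70 kN/m²
Numerator = 21.3 + 26.70·cos²25.2°·tan28.1° = 21.3 + 26.70·0.8187·0.5340 = 32.972 kPa
Denominator = 26.70·sin25.2°·cos25.2° = 26.70·0.4258·0.9048 = 10.286 kPa
FS = 32.972 / 10.286 = 3.205

FS = 3.21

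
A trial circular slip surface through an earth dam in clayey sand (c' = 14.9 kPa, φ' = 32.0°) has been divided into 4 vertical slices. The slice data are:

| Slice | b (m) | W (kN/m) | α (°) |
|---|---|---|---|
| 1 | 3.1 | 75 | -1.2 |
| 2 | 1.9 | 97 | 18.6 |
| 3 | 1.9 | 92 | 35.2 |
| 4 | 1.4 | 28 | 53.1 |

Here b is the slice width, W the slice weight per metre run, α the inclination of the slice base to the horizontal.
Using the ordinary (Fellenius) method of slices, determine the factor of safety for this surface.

Ordinary method of slices: FS = Σ[c'·Δl_i + (W_i cosα_i)·tanφ'] / Σ W_i sinα_i, with Δl_i = b_i / cosα_i.
Slice 1: Δl = 3.1/cos(-1.2°) = 3.101 m; N'_1 = 75·cos(-1.2°) = 75.0; c'Δl = 46.20; W sinα = -1.6
Slice 2: Δl = 1.9/cos18.6° = 2.005 m; N'_2 = 97·cos18.6° = 91.9; c'Δl = 29.87; W sinα = 30.9
Slice 3: Δl = 1.9/cos35.2° = 2.325 m; N'_3 = 92·cos35.2° = 75.2; c'Δl = 34.65; W sinα = 53.0
Slice 4: Δl = 1.4/cos53.1° = 2.332 m; N'_4 = 28·cos53.1° = 16.8; c'Δl = 34.74; W sinα = 22.4
Σc'Δl = 145.5 kN/m; ΣN' = 258.9 kN/m; ΣW sinα = 104.8 kN/m
Resisting = 145.5 + 258.9·tan32.0° = 145.5 + 161.8 = 307.2 kN/m
FS = 307.2 / 104.8 = 2.932

FS = 2.93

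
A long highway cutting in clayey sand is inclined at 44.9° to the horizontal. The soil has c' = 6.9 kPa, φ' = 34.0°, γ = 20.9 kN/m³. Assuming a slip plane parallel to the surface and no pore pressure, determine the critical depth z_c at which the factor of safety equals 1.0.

z_c = 2.04 m

Setting FS = 1.00 in FS = [c' + γz cos²β tanφ'] / [γz sinβ cosβ] and solving for z:
z = c' / [γ cosβ (FS·sinβ − cosβ·tanφ')]
  = 6.9 / [20.9·cos44.9°·(1.00·sin44.9° − cos44.9°·tan34.0°)]
  = 6.9 / [20.9·0.7083·(1.00·0.7059 − 0.7083·0.6745)]
  = 6.9 / 3.3767 = 2.043 m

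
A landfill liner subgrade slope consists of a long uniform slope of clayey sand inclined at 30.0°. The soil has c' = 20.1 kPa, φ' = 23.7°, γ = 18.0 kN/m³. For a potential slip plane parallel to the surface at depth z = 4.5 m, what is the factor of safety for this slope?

For an infinite slope with a slip plane parallel to the surface (no pore pressure): FS = [c' + γz cos²β tanφ'] / [γz sinβ cosβ].
γz = 18.0·4.5 = 81.00 kN/m²
Numerator = 20.1 + 81.00·cos²30.0°·tan23.7° = 20.1 + 81.00·0.7500·0.4390 = 46.767 kPa
Denominator = 81.00·sin30.0°·cos30.0° = 81.00·0.5000·0.8660 = 35.074 kPa
FS = 46.767 / 35.074 = 1.333

FS = 1.33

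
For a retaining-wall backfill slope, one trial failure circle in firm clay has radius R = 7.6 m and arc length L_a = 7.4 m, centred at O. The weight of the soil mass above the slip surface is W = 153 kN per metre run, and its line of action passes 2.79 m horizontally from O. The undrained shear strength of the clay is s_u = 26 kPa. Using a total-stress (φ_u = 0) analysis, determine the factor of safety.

FS = 3.43

Taking moments about the centre O, the resisting moment is provided by the undrained shear strength acting along the arc:
M_R = s_u·L_a·R = 26·7.40·7.6 = 1462.2 kN·m/m
M_D = W·d = 153·2.79 = 426.9 kN·m/m
FS = M_R / M_D = 1462.2 / 426.9 = 3.425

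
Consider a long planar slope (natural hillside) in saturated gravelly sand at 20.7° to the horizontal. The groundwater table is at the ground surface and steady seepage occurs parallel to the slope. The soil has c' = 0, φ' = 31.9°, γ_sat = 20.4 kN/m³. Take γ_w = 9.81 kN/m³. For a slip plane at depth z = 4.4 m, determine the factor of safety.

With seepage parallel to the slope and the water table at the surface, the effective normal stress on the slip plane uses the buoyant unit weight γ' = γ_sat − γ_w while the driving shear stress uses γ_sat:
FS = [c' + γ' z cos²β tanφ'] / [γ_sat z sinβ cosβ]
(For c' = 0 this reduces to FS = (γ'/γ_sat)·tanφ'/tanβ.)
γ' = 20.4 − 9.81 = 10.59 kN/m³
Numerator = 0.0 + 10.59·4.4·cos²20.7°·tan31.9° = 0.0 + 10.59·4.4·0.8751·0.6224 = 25.380 kPa
Denominator = 20.4·4.4·sin20.7°·cos20.7° = 20.4·4.4·0.3535·0.9354 = 29.680 kPa
FS = 25.380 / 29.680 = 0.855

FS = 0.86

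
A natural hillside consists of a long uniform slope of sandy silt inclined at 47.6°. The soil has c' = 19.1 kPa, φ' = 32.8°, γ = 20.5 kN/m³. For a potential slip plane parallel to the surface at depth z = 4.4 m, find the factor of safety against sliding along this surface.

For an infinite slope with a slip plane parallel to the surface (no pore pressure): FS = [c' + γz cos²β tanφ'] / [γz sinβ cosβ].
γz = 20.5·4.4 = 90.20 kN/m²
Numerator = 19.1 + 90.20·cos²47.6°·tan32.8° = 19.1 + 90.20·0.4547·0.6445 = 45.531 kPa
Denominator = 90.20·sin47.6°·cos47.6° = 90.20·0.7385·0.6743 = 44.914 kPa
FS = 45.531 / 44.914 = 1.014

FS = 1.01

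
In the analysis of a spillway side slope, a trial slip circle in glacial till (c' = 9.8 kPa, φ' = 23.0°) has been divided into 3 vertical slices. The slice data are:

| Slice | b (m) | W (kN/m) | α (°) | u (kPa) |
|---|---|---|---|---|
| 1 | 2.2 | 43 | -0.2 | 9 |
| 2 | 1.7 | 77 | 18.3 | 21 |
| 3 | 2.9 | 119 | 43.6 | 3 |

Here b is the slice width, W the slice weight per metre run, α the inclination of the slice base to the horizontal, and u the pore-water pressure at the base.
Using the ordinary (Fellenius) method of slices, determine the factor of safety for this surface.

Ordinary method of slices: FS = Σ[c'·Δl_i + (W_i cosα_i − u_i·Δl_i)·tanφ'] / Σ W_i sinα_i, with Δl_i = b_i / cosα_i.
Slice 1: Δl = 2.2/cos(-0.2°) = 2.200 m; N'_1 = 43·cos(-0.2°) − 9·2.200 = 23.2; c'Δl = 21.56; W sinα = -0.2
Slice 2: Δl = 1.7/cos18.3° = 1.791 m; N'_2 = 77·cos18.3° − 21·1.791 = 35.5; c'Δl = 17.55; W sinα = 24.2
Slice 3: Δl = 2.9/cos43.6° = 4.005 m; N'_3 = 119·cos43.6° − 3·4.005 = 74.2; c'Δl = 39.24; W sinα = 82.1
Σc'Δl = 78.4 kN/m; ΣN' = 132.9 kN/m; ΣW sinα = 106.1 kN/m
Resisting = 78.4 + 132.9·tan23.0° = 78.4 + 56.4 = 134.8 kN/m
FS = 134.8 / 106.1 = 1.270

FS = 1.27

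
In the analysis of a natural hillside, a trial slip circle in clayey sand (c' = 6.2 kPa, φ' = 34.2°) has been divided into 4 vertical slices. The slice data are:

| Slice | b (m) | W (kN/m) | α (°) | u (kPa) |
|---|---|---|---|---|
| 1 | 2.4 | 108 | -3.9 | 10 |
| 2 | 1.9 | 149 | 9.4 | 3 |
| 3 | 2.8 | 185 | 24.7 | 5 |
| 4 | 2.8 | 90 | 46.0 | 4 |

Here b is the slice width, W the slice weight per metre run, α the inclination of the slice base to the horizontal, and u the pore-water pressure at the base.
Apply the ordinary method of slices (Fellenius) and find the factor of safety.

FS = 2.26

Ordinary method of slices: FS = Σ[c'·Δl_i + (W_i cosα_i − u_i·Δl_i)·tanφ'] / Σ W_i sinα_i, with Δl_i = b_i / cosα_i.
Slice 1: Δl = 2.4/cos(-3.9°) = 2.406 m; N'_1 = 108·cos(-3.9°) − 10·2.406 = 83.7; c'Δl = 14.91; W sinα = -7.3
Slice 2: Δl = 1.9/cos9.4° = 1.926 m; N'_2 = 149·cos9.4° − 3·1.926 = 141.2; c'Δl = 11.94; W sinα = 24.3
Slice 3: Δl = 2.8/cos24.7° = 3.082 m; N'_3 = 185·cos24.7° − 5·3.082 = 152.7; c'Δl = 19.11; W sinα = 77.3
Slice 4: Δl = 2.8/cos46.0° = 4.031 m; N'_4 = 90·cos46.0° − 4·4.031 = 46.4; c'Δl = 24.99; W sinα = 64.7
Σc'Δl = 71.0 kN/m; ΣN' = 424.0 kN/m; ΣW sinα = 159.0 kN/m
Resisting = 71.0 + 424.0·tan34.2° = 71.0 + 288.1 = 359.1 kN/m
FS = 359.1 / 159.0 = 2.258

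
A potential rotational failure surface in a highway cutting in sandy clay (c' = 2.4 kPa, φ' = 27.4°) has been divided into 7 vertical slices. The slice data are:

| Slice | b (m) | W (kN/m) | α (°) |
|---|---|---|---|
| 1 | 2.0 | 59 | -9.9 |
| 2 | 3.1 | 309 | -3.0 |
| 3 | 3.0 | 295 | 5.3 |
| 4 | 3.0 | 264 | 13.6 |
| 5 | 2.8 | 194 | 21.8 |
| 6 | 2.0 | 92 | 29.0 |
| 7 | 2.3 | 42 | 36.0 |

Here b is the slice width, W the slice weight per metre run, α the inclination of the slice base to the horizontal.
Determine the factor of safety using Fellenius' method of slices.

Ordinary method of slices: FS = Σ[c'·Δl_i + (W_i cosα_i)·tanφ'] / Σ W_i sinα_i, with Δl_i = b_i / cosα_i.
Slice 1: Δl = 2.0/cos(-9.9°) = 2.030 m; N'_1 = 59·cos(-9.9°) = 58.1; c'Δl = 4.87; W sinα = -10.1
Slice 2: Δl = 3.1/cos(-3.0°) = 3.104 m; N'_2 = 309·cos(-3.0°) = 308.6; c'Δl = 7.45; W sinα = -16.2
Slice 3: Δl = 3.0/cos5.3° = 3.013 m; N'_3 = 295·cos5.3° = 293.7; c'Δl = 7.23; W sinα = 27.2
Slice 4: Δl = 3.0/cos13.6° = 3.087 m; N'_4 = 264·cos13.6° = 256.6; c'Δl = 7.41; W sinα = 62.1
Slice 5: Δl = 2.8/cos21.8° = 3.016 m; N'_5 = 194·cos21.8° = 180.1; c'Δl = 7.24; W sinα = 72.0
Slice 6: Δl = 2.0/cos29.0° = 2.287 m; N'_6 = 92·cos29.0° = 80.5; c'Δl = 5.49; W sinα = 44.6
Slice 7: Δl = 2.3/cos36.0° = 2.843 m; N'_7 = 42·cos36.0° = 34.0; c'Δl = 6.82; W sinα = 24.7
Σc'Δl = 46.5 kN/m; ΣN' = 1211.6 kN/m; ΣW sinα = 204.3 kN/m
Resisting = 46.5 + 1211.6·tan27.4° = 46.5 + 628.0 = 674.5 kN/m
FS = 674.5 / 204.3 = 3.301

FS = 3.30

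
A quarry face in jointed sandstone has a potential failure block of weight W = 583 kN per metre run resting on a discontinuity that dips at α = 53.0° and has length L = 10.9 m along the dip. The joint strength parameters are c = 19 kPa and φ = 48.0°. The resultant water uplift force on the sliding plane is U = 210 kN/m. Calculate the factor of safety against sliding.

FS = 0.78

Resolving the block weight along and normal to the plane and applying the Mohr–Coulomb strength on the joint:
N' = W cosα − U = 583·cos53.0° − 210 = 140.9 kN/m
Driving force T = W sinα = 583·sin53.0° = 465.6 kN/m
Resisting force R = c·L + N'·tanφ = 19·10.9 + 140.9·tan48.0° = 207.1 + 156.4 = 363.5 kN/m
FS = R / T = 363.5 / 465.6 = 0.781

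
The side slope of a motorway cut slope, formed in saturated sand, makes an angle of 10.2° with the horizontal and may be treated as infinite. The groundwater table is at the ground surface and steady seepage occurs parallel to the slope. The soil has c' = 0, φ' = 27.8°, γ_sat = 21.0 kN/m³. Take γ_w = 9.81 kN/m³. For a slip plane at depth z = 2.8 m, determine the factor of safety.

With seepage parallel to the slope and the water table at the surface, the effective normal stress on the slip plane uses the buoyant unit weight γ' = γ_sat − γ_w while the driving shear stress uses γ_sat:
FS = [c' + γ' z cos²β tanφ'] / [γ_sat z sinβ cosβ]
(For c' = 0 this reduces to FS = (γ'/γ_sat)·tanφ'/tanβ.)
γ' = 21.0 − 9.81 = 11.19 kN/m³
Numerator = 0.0 + 11.19·2.8·cos²10.2°·tan27.8° = 0.0 + 11.19·2.8·0.9686·0.5272 = 16.001 kPa
Denominator = 21.0·2.8·sin10.2°·cos10.2° = 21.0·2.8·0.1771·0.9842 = 10.248 kPa
FS = 16.001 / 10.248 = 1.561

FS = 1.56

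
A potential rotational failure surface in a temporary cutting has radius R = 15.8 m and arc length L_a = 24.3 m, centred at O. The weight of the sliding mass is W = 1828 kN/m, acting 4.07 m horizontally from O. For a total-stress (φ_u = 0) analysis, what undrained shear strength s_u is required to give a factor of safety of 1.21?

FS = s_u·L_a·R / (W·d), so s_u = FS·W·d / (L_a·R).
s_u = 1.21·1828·4.07 / (24.30·15.8) = 9002.4 / 383.94 = 23.45 kPa

s_u = 23.4 kPa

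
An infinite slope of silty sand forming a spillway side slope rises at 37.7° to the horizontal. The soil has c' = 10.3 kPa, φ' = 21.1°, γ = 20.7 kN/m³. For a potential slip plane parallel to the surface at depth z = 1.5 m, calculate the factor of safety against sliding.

FS = 1.18

For an infinite slope with a slip plane parallel to the surface (no pore pressure): FS = [c' + γz cos²β tanφ'] / [γz sinβ cosβ].
γz = 20.7·1.5 = 31.05 kN/m²
Numerator = 10.3 + 31.05·cos²37.7°·tan21.1° = 10.3 + 31.05·0.6260·0.3859 = 17.801 kPa
Denominator = 31.05·sin37.7°·cos37.7° = 31.05·0.6115·0.7912 = 15.024 kPa
FS = 17.801 / 15.024 = 1.185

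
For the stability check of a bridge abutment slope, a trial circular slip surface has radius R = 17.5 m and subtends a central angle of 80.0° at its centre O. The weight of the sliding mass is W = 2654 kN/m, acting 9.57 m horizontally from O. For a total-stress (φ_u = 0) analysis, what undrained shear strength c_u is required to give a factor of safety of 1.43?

c_u = 84.9 kPa

FS = c_u·L_a·R / (W·d), so c_u = FS·W·d / (L_a·R).
Arc length L_a = R·θ = 17.5·(80.0°·π/180) = 17.5·1.3963 = 24.43 m
c_u = 1.43·2654·9.57 / (24.43·17.5) = 36320.3 / 427.61 = 84.94 kPa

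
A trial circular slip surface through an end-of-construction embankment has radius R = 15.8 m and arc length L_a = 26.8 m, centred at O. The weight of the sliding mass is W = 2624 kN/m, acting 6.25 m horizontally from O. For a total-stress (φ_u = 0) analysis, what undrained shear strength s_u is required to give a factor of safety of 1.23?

FS = s_u·L_a·R / (W·d), so s_u = FS·W·d / (L_a·R).
s_u = 1.23·2624·6.25 / (26.80·15.8) = 20172.0 / 423.44 = 47.64 kPa

s_u = 47.6 kPa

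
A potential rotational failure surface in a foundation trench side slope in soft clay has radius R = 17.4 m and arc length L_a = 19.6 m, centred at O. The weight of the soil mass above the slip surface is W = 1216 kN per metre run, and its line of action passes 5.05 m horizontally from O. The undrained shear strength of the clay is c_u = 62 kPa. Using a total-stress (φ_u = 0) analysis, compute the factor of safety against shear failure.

FS = 3.44

Taking moments about the centre O, the resisting moment is provided by the undrained shear strength acting along the arc:
M_R = c_u·L_a·R = 62·19.60·17.4 = 21144.5 kN·m/m
M_D = W·d = 1216·5.05 = 6140.8 kN·m/m
FS = M_R / M_D = 21144.5 / 6140.8 = 3.443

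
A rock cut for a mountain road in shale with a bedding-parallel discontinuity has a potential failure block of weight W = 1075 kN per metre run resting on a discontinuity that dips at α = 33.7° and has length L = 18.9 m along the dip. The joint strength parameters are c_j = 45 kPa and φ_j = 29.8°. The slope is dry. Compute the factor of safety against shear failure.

FS = 2.28

Resolving the block weight along and normal to the plane and applying the Mohr–Coulomb strength on the joint:
N' = W cosα = 1075·cos33.7° = 894.4 kN/m
Driving force T = W sinα = 1075·sin33.7° = 596.5 kN/m
Resisting force R = c_j·L + N'·tanφ_j = 45·18.9 + 894.4·tan29.8° = 850.5 + 512.2 = 1362.7 kN/m
FS = R / T = 1362.7 / 596.5 = 2.285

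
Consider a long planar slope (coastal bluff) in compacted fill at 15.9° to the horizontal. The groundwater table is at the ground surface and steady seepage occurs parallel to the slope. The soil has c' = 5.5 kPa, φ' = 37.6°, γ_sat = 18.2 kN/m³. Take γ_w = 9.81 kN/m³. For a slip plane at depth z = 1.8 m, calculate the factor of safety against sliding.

FS = 1.88

With seepage parallel to the slope and the water table at the surface, the effective normal stress on the slip plane uses the buoyant unit weight γ' = γ_sat − γ_w while the driving shear stress uses γ_sat:
FS = [c' + γ' z cos²β tanφ'] / [γ_sat z sinβ cosβ]
γ' = 18.2 − 9.81 = 8.39 kN/m³
Numerator = 5.5 + 8.39·1.8·cos²15.9°·tan37.6° = 5.5 + 8.39·1.8·0.9249·0.7701 = 16.257 kPa
Denominator = 18.2·1.8·sin15.9°·cos15.9° = 18.2·1.8·0.2740·0.9617 = 8.632 kPa
FS = 16.257 / 8.632 = 1.883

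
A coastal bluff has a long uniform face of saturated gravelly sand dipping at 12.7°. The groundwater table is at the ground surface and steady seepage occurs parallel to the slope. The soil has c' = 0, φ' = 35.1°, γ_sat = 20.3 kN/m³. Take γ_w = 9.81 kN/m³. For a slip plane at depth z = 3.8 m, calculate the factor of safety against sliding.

With seepage parallel to the slope and the water table at the surface, the effective normal stress on the slip plane uses the buoyant unit weight γ' = γ_sat − γ_w while the driving shear stress uses γ_sat:
FS = [c' + γ' z cos²β tanφ'] / [γ_sat z sinβ cosβ]
(For c' = 0 this reduces to FS = (γ'/γ_sat)·tanφ'/tanβ.)
γ' = 20.3 − 9.81 = 10.49 kN/m³
Numerator = 0.0 + 10.49·3.8·cos²12.7°·tan35.1° = 0.0 + 10.49·3.8·0.9517·0.7028 = 26.661 kPa
Denominator = 20.3·3.8·sin12.7°·cos12.7° = 20.3·3.8·0.2198·0.9755 = 16.544 kPa
FS = 26.661 / 16.544 = 1.612

FS = 1.61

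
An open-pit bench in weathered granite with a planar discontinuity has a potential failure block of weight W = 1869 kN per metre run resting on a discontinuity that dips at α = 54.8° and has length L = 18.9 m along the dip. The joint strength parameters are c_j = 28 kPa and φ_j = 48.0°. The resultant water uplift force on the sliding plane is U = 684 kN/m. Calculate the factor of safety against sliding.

FS = 0.63

Resolving the block weight along and normal to the plane and applying the Mohr–Coulomb strength on the joint:
N' = W cosα − U = 1869·cos54.8° − 684 = 393.4 kN/m
Driving force T = W sinα = 1869·sin54.8° = 1527.2 kN/m
Resisting force R = c_j·L + N'·tanφ_j = 28·18.9 + 393.4·tan48.0° = 529.2 + 436.9 = 966.1 kN/m
FS = R / T = 966.1 / 1527.2 = 0.633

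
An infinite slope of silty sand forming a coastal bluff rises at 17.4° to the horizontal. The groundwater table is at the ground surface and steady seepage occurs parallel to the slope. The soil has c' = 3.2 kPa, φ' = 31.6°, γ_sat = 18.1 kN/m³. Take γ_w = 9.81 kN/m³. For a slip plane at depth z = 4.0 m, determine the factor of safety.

FS = 1.05

With seepage parallel to the slope and the water table at the surface, the effective normal stress on the slip plane uses the buoyant unit weight γ' = γ_sat − γ_w while the driving shear stress uses γ_sat:
FS = [c' + γ' z cos²β tanφ'] / [γ_sat z sinβ cosβ]
γ' = 18.1 − 9.81 = 8.29 kN/m³
Numerator = 3.2 + 8.29·4.0·cos²17.4°·tan31.6° = 3.2 + 8.29·4.0·0.9106·0.6152 = 21.776 kPa
Denominator = 18.1·4.0·sin17.4°·cos17.4° = 18.1·4.0·0.2990·0.9542 = 20.660 kPa
FS = 21.776 / 20.660 = 1.054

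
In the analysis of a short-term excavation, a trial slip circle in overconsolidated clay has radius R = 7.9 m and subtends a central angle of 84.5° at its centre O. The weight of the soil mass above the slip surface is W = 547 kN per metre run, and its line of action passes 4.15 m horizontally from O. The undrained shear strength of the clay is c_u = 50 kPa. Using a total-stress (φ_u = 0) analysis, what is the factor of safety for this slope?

Taking moments about the centre O, the resisting moment is provided by the undrained shear strength acting along the arc:
Arc length L_a = R·θ = 7.9·(84.5°·π/180) = 7.9·1.4748 = 11.65 m
M_R = c_u·L_a·R = 50·11.65·7.9 = 4602.1 kN·m/m
M_D = W·d = 547·4.15 = 2270.1 kN·m/m
FS = M_R / M_D = 4602.1 / 2270.1 = 2.027

FS = 2.03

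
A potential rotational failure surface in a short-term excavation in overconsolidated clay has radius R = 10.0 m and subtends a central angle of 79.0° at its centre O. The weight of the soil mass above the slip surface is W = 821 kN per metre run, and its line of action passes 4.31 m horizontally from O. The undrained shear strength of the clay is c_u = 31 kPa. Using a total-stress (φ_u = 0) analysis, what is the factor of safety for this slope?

FS = 1.21

Taking moments about the centre O, the resisting moment is provided by the undrained shear strength acting along the arc:
Arc length L_a = R·θ = 10.0·(79.0°·π/180) = 10.0·1.3788 = 13.79 m
M_R = c_u·L_a·R = 31·13.79·10.0 = 4274.3 kN·m/m
M_D = W·d = 821·4.31 = 3538.5 kN·m/m
FS = M_R / M_D = 4274.3 / 3538.5 = 1.208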